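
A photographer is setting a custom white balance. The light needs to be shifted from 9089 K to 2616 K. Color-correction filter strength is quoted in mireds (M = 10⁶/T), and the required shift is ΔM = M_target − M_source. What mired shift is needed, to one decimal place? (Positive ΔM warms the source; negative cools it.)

+272.2 mireds

M_source = 10⁶/9089 = 110.023; M_target = 10⁶/2616 = 382.263.
ΔM = 382.263 − 110.023 = 272.240 → +272.2 mireds, a warming shift.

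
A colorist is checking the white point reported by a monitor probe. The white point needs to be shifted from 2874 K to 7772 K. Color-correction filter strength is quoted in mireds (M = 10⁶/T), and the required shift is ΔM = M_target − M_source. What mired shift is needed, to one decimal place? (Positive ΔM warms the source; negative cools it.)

M_source = 10⁶/2874 = 347.947; M_target = 10⁶/7772 = 128.667.
ΔM = 128.667 − 347.947 = -219.280 → -219.3 mireds, a cooling shift.

-219.3 mireds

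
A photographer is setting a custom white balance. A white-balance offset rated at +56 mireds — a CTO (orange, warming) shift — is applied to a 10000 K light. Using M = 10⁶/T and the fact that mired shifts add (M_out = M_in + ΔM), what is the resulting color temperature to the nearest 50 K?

6400 K

M_in = 10⁶/10000 = 100.00 mireds.
M_out = 100.00 + (+56) = 156.00 mireds.
T_out = 10⁶/156.00 = 6410.3 K → 6400 K.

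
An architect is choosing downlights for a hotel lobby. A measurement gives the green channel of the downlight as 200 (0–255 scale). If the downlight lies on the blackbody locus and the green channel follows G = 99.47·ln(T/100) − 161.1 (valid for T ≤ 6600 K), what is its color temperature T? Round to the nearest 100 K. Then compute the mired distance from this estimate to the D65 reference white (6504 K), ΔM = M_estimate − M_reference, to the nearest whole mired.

ln t = (200 + 161.1) / 99.47 = 3.6302.
t = e^3.6302 = 37.722.
T = 100·t = 3772 K → 3800 K to the nearest 100 K.
M_estimate = 10⁶/3800 = 263.16; M_reference = 10⁶/6504 = 153.75.
ΔM = 263.16 − 153.75 = 109.41 → +109 mireds.

+109 mireds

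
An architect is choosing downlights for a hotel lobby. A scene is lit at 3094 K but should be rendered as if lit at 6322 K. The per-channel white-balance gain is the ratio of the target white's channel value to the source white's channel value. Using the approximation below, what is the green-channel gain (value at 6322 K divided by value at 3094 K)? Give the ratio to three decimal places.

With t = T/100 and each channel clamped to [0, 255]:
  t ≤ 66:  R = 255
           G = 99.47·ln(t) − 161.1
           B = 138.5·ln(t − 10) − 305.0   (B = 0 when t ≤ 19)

At 3094 K (t = 30.94):
  G = 99.47·ln 30.94 − 161.1 = 99.47·3.4320 − 161.1 = 180.286.
At 6322 K (t = 63.22):
  G = 99.47·ln 63.22 − 161.1 = 99.47·4.1466 − 161.1 = 251.364.
Gain = 251.364 / 180.286 = 1.3943 → 1.394.

1.394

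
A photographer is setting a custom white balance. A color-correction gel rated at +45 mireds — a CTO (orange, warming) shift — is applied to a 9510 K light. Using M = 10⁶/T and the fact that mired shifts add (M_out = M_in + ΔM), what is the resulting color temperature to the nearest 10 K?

M_in = 10⁶/9510 = 105.15 mireds.
M_out = 105.15 + (+45) = 150.15 mireds.
T_out = 10⁶/150.15 = 6659.9 K → 6660 K.

6660 K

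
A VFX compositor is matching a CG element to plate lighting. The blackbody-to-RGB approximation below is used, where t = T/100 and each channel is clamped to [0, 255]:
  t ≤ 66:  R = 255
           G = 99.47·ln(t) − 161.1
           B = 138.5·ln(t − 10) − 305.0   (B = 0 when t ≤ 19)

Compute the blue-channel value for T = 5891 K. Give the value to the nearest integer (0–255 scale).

t = 5891/100 = 58.91; the t ≤ 66 branch applies.
B = 138.5·ln(58.91 − 10) − 305.0 = 138.5·ln 48.91 − 305.0 = 138.5·3.8900 − 305.0 = 233.762.
Rounded: 234.

234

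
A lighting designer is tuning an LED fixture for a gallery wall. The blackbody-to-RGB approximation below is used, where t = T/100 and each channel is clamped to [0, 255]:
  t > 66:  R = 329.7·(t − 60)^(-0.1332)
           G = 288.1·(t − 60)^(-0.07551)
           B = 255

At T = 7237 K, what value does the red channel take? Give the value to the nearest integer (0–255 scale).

t = 7237/100 = 72.37; the t > 66 branch applies.
R = 329.7·(72.37 − 60)^(-0.1332) = 329.7·12.37^(-0.1332) = 329.7·0.71531 = 235.839.
Rounded: 236.

236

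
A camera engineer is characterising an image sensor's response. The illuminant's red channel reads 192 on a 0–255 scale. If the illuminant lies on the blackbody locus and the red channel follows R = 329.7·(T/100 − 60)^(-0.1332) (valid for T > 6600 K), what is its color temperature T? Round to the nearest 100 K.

11800 K

(t − 60)^(-0.1332) = 192/329.7 = 0.58235.
t − 60 = 0.58235^(1/-0.1332) = 0.58235^(-7.508) = 57.929, so t = 117.929.
T = 100·t = 11793 K → 11800 K to the nearest 100 K.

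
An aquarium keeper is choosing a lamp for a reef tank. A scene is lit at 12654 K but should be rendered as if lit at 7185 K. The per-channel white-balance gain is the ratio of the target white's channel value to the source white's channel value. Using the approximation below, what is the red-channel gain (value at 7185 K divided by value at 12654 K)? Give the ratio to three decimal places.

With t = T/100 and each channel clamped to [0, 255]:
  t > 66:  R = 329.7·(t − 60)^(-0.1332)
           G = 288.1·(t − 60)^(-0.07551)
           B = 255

1.258

At 12654 K (t = 126.54):
  R = 329.7·(126.54 − 60)^(-0.1332) = 329.7·66.54^(-0.1332) = 329.7·0.57170 = 188.488.
At 7185 K (t = 71.85):
  R = 329.7·(71.85 − 60)^(-0.1332) = 329.7·11.85^(-0.1332) = 329.7·0.71942 = 237.192.
Gain = 237.192 / 188.488 = 1.2584 → 1.258.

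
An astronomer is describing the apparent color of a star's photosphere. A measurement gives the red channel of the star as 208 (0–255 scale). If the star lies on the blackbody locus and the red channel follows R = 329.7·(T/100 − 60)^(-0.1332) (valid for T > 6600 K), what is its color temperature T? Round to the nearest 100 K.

9200 K

(t − 60)^(-0.1332) = 208/329.7 = 0.63088.
t − 60 = 0.63088^(1/-0.1332) = 0.63088^(-7.508) = 31.763, so t = 91.763.
T = 100·t = 9176 K → 9200 K to the nearest 100 K.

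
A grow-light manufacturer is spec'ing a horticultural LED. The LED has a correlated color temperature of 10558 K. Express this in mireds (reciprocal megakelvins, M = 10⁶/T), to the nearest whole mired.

M = 10⁶ / 10558 = 94.715 → 95 mireds.

95 mireds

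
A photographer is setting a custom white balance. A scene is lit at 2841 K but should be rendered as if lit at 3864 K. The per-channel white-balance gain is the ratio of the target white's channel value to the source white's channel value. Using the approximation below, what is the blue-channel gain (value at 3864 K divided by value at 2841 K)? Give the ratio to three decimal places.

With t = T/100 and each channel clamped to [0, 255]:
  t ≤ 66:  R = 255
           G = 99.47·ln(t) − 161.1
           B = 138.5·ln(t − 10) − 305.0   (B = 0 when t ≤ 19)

1.622

At 2841 K (t = 28.41):
  B = 138.5·ln(28.41 − 10) − 305.0 = 138.5·ln 18.41 − 305.0 = 138.5·2.9129 − 305.0 = 98.436.
At 3864 K (t = 38.64):
  B = 138.5·ln(38.64 − 10) − 305.0 = 138.5·ln 28.64 − 305.0 = 138.5·3.3548 − 305.0 = 159.640.
Gain = 159.640 / 98.436 = 1.6218 → 1.622.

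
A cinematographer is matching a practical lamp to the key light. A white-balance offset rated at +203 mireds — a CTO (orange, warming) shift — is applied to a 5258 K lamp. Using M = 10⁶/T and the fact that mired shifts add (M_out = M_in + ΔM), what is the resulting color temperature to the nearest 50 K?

M_in = 10⁶/5258 = 190.19 mireds.
M_out = 190.19 + (+203) = 393.19 mireds.
T_out = 10⁶/393.19 = 2543.3 K → 2550 K.

2550 K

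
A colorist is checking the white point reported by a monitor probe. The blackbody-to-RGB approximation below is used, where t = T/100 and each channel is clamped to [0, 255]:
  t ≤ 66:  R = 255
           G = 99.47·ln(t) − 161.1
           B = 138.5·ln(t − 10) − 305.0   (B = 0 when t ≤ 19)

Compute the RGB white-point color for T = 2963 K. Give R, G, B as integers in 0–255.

R=255, G=176, B=107

t = 2963/100 = 29.63; the t ≤ 66 branch applies.
R = 255 by definition for t ≤ 66.
G = 99.47·ln 29.63 − 161.1 = 99.47·3.3888 − 161.1 = 175.983.
B = 138.5·ln(29.63 − 10) − 305.0 = 138.5·ln 19.63 − 305.0 = 138.5·2.9771 − 305.0 = 107.323.
Rounded: (255, 176, 107).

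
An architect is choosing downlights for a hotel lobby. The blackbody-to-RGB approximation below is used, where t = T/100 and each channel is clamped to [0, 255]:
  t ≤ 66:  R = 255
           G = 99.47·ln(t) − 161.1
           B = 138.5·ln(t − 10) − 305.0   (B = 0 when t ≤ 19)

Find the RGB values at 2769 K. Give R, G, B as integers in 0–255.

t = 2769/100 = 27.69; the t ≤ 66 branch applies.
R = 255 by definition for t ≤ 66.
G = 99.47·ln 27.69 − 161.1 = 99.47·3.3211 − 161.1 = 169.247.
B = 138.5·ln(27.69 − 10) − 305.0 = 138.5·ln 17.69 − 305.0 = 138.5·2.8730 − 305.0 = 92.910.
Rounded: (255, 169, 93).

R=255, G=169, B=93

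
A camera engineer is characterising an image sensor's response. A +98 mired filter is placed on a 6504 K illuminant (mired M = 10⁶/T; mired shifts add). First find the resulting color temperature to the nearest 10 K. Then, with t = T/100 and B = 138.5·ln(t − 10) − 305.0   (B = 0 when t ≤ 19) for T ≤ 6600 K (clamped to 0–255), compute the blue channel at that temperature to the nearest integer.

M_in = 10⁶/6504 = 153.75; M_out = 153.75 + (+98) = 251.75.
T_out = 10⁶/251.75 = 3972.2 K → 3970 K; t = 39.7.
B = 138.5·ln(39.7 − 10) − 305.0 = 138.5·ln 29.7 − 305.0 = 138.5·3.3911 − 305.0 = 164.674.
Rounded: 165.

165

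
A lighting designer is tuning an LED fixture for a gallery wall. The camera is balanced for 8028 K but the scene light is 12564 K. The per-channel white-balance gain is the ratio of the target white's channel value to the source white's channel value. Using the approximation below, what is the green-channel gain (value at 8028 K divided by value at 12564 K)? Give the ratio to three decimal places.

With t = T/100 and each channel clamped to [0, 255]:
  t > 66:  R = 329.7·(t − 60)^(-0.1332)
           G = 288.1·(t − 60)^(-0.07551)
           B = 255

1.093

At 12564 K (t = 125.64):
  G = 288.1·(125.64 − 60)^(-0.07551) = 288.1·65.64^(-0.07551) = 288.1·0.72910 = 210.053.
At 8028 K (t = 80.28):
  G = 288.1·(80.28 − 60)^(-0.07551) = 288.1·20.28^(-0.07551) = 288.1·0.79672 = 229.534.
Gain = 229.534 / 210.053 = 1.0927 → 1.093.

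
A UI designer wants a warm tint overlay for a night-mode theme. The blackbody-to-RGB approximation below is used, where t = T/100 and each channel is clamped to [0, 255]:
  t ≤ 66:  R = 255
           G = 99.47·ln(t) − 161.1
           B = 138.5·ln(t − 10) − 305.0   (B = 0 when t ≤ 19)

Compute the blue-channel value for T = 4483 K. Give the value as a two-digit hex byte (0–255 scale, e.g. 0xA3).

t = 4483/100 = 44.83; the t ≤ 66 branch applies.
B = 138.5·ln(44.83 − 10) − 305.0 = 138.5·ln 34.83 − 305.0 = 138.5·3.5505 − 305.0 = 186.741.
Rounded: 187; in hex, 0xBB.

0xBB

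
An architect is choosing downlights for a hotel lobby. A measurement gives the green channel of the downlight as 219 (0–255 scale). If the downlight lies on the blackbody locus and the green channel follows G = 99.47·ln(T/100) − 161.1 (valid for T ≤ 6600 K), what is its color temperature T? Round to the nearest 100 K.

4600 K

ln t = (219 + 161.1) / 99.47 = 3.8213.
t = e^3.8213 = 45.661.
T = 100·t = 4566 K → 4600 K to the nearest 100 K.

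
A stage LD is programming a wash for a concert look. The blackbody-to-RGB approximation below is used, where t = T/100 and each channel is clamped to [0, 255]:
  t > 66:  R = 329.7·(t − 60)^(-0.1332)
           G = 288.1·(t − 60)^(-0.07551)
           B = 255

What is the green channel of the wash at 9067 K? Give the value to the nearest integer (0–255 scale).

222

t = 9067/100 = 90.67; the t > 66 branch applies.
G = 288.1·(90.67 − 60)^(-0.07551) = 288.1·30.67^(-0.07551) = 288.1·0.77222 = 222.475.
Rounded: 222.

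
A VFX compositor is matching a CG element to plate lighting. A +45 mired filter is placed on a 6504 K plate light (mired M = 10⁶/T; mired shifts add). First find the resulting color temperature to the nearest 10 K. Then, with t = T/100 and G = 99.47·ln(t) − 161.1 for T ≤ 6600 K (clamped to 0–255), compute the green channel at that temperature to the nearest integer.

M_in = 10⁶/6504 = 153.75; M_out = 153.75 + (+45) = 198.75.
T_out = 10⁶/198.75 = 5031.4 K → 5030 K; t = 50.3.
G = 99.47·ln 50.3 − 161.1 = 99.47·3.9180 − 161.1 = 228.624.
Rounded: 229.

229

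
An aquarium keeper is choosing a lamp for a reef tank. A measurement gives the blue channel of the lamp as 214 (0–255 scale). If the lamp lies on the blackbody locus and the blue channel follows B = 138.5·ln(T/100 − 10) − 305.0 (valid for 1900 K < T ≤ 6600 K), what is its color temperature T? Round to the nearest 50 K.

ln(t − 10) = (214 + 305.0) / 138.5 = 3.7473.
t − 10 = e^3.7473 = 42.406, so t = 52.406.
T = 100·t = 5241 K → 5250 K to the nearest 50 K.

5250 K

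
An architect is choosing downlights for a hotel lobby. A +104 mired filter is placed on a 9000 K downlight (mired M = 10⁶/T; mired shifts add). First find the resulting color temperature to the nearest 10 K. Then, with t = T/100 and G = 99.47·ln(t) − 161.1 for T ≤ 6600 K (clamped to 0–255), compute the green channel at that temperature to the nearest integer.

221

M_in = 10⁶/9000 = 111.11; M_out = 111.11 + (+104) = 215.11.
T_out = 10⁶/215.11 = 4648.8 K → 4650 K; t = 46.5.
G = 99.47·ln 46.5 − 161.1 = 99.47·3.8395 − 161.1 = 220.810.
Rounded: 221.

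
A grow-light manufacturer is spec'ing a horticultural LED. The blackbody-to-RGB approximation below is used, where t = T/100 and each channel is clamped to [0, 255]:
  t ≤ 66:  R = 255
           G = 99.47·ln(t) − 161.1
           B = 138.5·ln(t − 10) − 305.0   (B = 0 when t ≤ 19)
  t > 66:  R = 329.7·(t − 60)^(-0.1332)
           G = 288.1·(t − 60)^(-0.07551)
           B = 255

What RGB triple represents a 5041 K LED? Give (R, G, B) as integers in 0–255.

(255, 229, 207)

t = 5041/100 = 50.41; the t ≤ 66 branch applies.
R = 255 by definition for t ≤ 66.
G = 99.47·ln 50.41 − 161.1 = 99.47·3.9202 − 161.1 = 228.841.
B = 138.5·ln(50.41 − 10) − 305.0 = 138.5·ln 40.41 − 305.0 = 138.5·3.6991 − 305.0 = 207.322.
Rounded: (255, 229, 207).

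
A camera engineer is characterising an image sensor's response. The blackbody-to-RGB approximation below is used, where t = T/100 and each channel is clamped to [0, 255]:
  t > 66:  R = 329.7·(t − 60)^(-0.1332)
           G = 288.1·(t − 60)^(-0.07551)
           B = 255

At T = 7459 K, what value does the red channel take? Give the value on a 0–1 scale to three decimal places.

0.905

t = 7459/100 = 74.59; the t > 66 branch applies.
R = 329.7·(74.59 − 60)^(-0.1332) = 329.7·14.59^(-0.1332) = 329.7·0.69976 = 230.710.
On a 0–1 scale: 230.710/255 = 0.9047 → 0.905.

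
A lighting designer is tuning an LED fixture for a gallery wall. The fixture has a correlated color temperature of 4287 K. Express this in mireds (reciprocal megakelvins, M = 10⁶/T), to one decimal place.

M = 10⁶ / 4287 = 233.263 → 233.3 mireds.

233.3 mireds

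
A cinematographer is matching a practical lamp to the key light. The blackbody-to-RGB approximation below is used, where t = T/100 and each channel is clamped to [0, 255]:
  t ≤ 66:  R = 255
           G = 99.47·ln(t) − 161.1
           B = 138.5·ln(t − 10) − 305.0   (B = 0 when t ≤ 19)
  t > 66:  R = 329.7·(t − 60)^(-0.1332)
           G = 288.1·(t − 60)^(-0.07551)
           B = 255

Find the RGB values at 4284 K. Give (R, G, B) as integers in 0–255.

(255, 213, 179)

t = 4284/100 = 42.84; the t ≤ 66 branch applies.
R = 255 by definition for t ≤ 66.
G = 99.47·ln 42.84 − 161.1 = 99.47·3.7575 − 161.1 = 212.656.
B = 138.5·ln(42.84 − 10) − 305.0 = 138.5·ln 32.84 − 305.0 = 138.5·3.4916 − 305.0 = 178.593.
Rounded: (255, 213, 179).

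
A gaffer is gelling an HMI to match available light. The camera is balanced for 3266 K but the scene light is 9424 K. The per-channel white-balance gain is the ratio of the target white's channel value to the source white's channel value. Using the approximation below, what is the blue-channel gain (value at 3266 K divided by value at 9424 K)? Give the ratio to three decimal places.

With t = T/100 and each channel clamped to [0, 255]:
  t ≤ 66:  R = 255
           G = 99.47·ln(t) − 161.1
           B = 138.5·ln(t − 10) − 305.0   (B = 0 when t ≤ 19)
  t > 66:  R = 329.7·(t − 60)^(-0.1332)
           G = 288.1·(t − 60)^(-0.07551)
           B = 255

0.499

At 9424 K (t = 94.24):
  B = 255 by definition for t > 66.
At 3266 K (t = 32.66):
  B = 138.5·ln(32.66 − 10) − 305.0 = 138.5·ln 22.66 − 305.0 = 138.5·3.1206 − 305.0 = 127.203.
Gain = 127.203 / 255.000 = 0.4988 → 0.499.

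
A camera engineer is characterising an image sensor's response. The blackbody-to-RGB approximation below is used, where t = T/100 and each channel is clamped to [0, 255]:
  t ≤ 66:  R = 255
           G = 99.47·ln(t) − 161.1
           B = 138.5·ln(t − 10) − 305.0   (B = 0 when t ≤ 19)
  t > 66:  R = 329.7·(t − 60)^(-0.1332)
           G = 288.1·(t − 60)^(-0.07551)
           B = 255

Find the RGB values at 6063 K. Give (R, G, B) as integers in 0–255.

t = 6063/100 = 60.63; the t ≤ 66 branch applies.
R = 255 by definition for t ≤ 66.
G = 99.47·ln 60.63 − 161.1 = 99.47·4.1048 − 161.1 = 247.203.
B = 138.5·ln(60.63 − 10) − 305.0 = 138.5·ln 50.63 − 305.0 = 138.5·3.9245 − 305.0 = 238.549.
Rounded: (255, 247, 239).

(255, 247, 239)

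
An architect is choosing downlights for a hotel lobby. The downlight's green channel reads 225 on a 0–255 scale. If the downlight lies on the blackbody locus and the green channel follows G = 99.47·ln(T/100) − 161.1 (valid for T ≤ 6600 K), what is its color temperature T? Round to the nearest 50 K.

4850 K

ln t = (225 + 161.1) / 99.47 = 3.8816.
t = e^3.8816 = 48.500.
T = 100·t = 4850 K → 4850 K to the nearest 50 K.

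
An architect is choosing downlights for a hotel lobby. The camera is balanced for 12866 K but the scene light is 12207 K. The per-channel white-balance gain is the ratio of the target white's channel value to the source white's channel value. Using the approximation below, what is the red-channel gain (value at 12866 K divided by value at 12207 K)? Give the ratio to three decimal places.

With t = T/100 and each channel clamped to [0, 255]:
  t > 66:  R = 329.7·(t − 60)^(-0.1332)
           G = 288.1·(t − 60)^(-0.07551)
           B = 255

0.987

At 12207 K (t = 122.07):
  R = 329.7·(122.07 − 60)^(-0.1332) = 329.7·62.07^(-0.1332) = 329.7·0.57702 = 190.242.
At 12866 K (t = 128.66):
  R = 329.7·(128.66 − 60)^(-0.1332) = 329.7·68.66^(-0.1332) = 329.7·0.56931 = 187.702.
Gain = 187.702 / 190.242 = 0.9866 → 0.987.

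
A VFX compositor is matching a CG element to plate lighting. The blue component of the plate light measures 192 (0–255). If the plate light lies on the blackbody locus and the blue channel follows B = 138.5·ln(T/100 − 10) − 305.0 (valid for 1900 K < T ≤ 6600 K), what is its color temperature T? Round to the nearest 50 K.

4600 K

ln(t − 10) = (192 + 305.0) / 138.5 = 3.5884.
t − 10 = e^3.5884 = 36.178, so t = 46.178.
T = 100·t = 4618 K → 4600 K to the nearest 50 K.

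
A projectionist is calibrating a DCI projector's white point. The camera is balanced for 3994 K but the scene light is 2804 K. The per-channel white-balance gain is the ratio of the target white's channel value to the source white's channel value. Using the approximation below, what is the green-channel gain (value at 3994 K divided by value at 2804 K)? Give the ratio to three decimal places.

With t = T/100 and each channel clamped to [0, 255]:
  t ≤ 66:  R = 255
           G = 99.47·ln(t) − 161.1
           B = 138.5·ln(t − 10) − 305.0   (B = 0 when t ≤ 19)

1.206

At 2804 K (t = 28.04):
  G = 99.47·ln 28.04 − 161.1 = 99.47·3.3336 − 161.1 = 170.496.
At 3994 K (t = 39.94):
  G = 99.47·ln 39.94 − 161.1 = 99.47·3.6874 − 161.1 = 205.684.
Gain = 205.684 / 170.496 = 1.2064 → 1.206.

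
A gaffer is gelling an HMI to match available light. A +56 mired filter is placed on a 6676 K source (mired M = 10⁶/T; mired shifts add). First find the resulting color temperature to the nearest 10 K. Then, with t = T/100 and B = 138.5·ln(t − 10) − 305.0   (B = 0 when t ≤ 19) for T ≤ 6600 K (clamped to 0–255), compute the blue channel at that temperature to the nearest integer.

M_in = 10⁶/6676 = 149.79; M_out = 149.79 + (+56) = 205.79.
T_out = 10⁶/205.79 = 4859.3 K → 4860 K; t = 48.6.
B = 138.5·ln(48.6 − 10) − 305.0 = 138.5·ln 38.6 − 305.0 = 138.5·3.6533 − 305.0 = 200.975.
Rounded: 201.

201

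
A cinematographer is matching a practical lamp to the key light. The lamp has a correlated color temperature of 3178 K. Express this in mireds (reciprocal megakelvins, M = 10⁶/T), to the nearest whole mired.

315 mireds

M = 10⁶ / 3178 = 314.663 → 315 mireds.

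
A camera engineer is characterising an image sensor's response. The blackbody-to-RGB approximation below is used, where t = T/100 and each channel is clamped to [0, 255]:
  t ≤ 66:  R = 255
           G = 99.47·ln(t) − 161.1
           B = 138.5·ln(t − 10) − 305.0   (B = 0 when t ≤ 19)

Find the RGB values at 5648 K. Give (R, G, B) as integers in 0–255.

t = 5648/100 = 56.48; the t ≤ 66 branch applies.
R = 255 by definition for t ≤ 66.
G = 99.47·ln 56.48 − 161.1 = 99.47·4.0339 − 161.1 = 240.151.
B = 138.5·ln(56.48 − 10) − 305.0 = 138.5·ln 46.48 − 305.0 = 138.5·3.8390 − 305.0 = 226.705.
Rounded: (255, 240, 227).

(255, 240, 227)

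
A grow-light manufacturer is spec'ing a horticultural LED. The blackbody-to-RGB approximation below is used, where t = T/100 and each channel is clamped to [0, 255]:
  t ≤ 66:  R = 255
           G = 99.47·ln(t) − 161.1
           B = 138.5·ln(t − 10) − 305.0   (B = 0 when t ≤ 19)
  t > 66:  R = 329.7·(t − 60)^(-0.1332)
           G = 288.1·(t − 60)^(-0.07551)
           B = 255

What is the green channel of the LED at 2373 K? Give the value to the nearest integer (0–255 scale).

t = 2373/100 = 23.73; the t ≤ 66 branch applies.
G = 99.47·ln 23.73 − 161.1 = 99.47·3.1667 − 161.1 = 153.896.
Rounded: 154.

154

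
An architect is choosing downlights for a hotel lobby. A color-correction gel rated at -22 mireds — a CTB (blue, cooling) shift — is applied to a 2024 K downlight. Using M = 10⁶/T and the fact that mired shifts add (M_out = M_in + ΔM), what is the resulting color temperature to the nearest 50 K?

M_in = 10⁶/2024 = 494.07 mireds.
M_out = 494.07 + (-22) = 472.07 mireds.
T_out = 10⁶/472.07 = 2118.3 K → 2100 K.

2100 K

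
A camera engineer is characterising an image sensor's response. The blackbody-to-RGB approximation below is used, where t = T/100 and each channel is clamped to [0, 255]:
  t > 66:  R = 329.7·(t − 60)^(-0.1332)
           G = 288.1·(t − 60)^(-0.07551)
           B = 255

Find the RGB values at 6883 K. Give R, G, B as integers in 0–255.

R=247, G=244, B=255

t = 6883/100 = 68.83; the t > 66 branch applies.
R = 329.7·(68.83 − 60)^(-0.1332) = 329.7·8.83^(-0.1332) = 329.7·0.74817 = 246.670.
G = 288.1·(68.83 − 60)^(-0.07551) = 288.1·8.83^(-0.07551) = 288.1·0.84834 = 244.407.
B = 255 by definition for t > 66.
Rounded: (247, 244, 255).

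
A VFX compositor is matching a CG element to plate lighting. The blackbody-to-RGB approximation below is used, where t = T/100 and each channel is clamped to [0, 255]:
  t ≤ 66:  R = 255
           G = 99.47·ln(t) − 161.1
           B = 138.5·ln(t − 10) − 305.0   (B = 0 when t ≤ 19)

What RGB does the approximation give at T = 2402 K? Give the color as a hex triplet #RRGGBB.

#FF9B3D

t = 2402/100 = 24.02; the t ≤ 66 branch applies.
R = 255 by definition for t ≤ 66.
G = 99.47·ln 24.02 − 161.1 = 99.47·3.1789 − 161.1 = 155.104.
B = 138.5·ln(24.02 − 10) − 305.0 = 138.5·ln 14.02 − 305.0 = 138.5·2.6405 − 305.0 = 60.707.
Rounded: (255, 155, 61).
In hex: #FF9B3D.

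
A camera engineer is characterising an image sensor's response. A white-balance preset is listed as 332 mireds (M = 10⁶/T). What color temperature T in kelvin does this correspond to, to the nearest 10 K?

T = 10⁶ / 332 = 3012.05 K → 3010 K.

3010 K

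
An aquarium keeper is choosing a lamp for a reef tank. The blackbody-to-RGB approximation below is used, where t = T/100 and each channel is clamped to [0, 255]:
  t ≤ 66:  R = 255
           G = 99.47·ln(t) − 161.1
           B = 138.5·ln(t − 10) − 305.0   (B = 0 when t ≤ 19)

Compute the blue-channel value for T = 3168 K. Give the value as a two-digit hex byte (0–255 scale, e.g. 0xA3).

0x79

t = 3168/100 = 31.68; the t ≤ 66 branch applies.
B = 138.5·ln(31.68 − 10) − 305.0 = 138.5·ln 21.68 − 305.0 = 138.5·3.0764 − 305.0 = 121.080.
Rounded: 121; in hex, 0x79.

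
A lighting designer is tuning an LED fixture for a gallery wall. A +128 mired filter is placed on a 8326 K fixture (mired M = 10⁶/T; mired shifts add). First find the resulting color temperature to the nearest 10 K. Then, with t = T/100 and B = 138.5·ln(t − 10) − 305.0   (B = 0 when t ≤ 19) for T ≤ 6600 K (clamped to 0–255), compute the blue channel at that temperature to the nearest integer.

167

M_in = 10⁶/8326 = 120.11; M_out = 120.11 + (+128) = 248.11.
T_out = 10⁶/248.11 = 4030.5 K → 4030 K; t = 40.3.
B = 138.5·ln(40.3 − 10) − 305.0 = 138.5·ln 30.3 − 305.0 = 138.5·3.4111 − 305.0 = 167.444.
Rounded: 167.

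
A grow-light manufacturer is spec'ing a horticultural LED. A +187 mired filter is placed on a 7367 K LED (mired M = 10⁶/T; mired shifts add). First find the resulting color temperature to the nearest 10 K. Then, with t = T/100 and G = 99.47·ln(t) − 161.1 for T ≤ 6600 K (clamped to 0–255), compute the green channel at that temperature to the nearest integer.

180

M_in = 10⁶/7367 = 135.74; M_out = 135.74 + (+187) = 322.74.
T_out = 10⁶/322.74 = 3098.5 K → 3100 K; t = 31.
G = 99.47·ln 31 − 161.1 = 99.47·3.4340 − 161.1 = 180.479.
Rounded: 180.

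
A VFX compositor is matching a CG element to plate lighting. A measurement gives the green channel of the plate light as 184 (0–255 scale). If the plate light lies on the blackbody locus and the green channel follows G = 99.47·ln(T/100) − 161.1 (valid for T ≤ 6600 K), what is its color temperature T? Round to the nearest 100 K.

3200 K

ln t = (184 + 161.1) / 99.47 = 3.4694.
t = e^3.4694 = 32.117.
T = 100·t = 3212 K → 3200 K to the nearest 100 K.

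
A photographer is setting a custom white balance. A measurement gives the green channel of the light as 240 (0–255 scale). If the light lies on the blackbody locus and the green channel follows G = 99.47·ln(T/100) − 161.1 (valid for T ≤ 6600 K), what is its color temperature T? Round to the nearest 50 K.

5650 K

ln t = (240 + 161.1) / 99.47 = 4.0324.
t = e^4.0324 = 56.394.
T = 100·t = 5639 K → 5650 K to the nearest 50 K.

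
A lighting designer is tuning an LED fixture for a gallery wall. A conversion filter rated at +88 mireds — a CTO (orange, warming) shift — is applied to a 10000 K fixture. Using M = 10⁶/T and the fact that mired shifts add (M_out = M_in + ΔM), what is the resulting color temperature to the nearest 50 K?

M_in = 10⁶/10000 = 100.00 mireds.
M_out = 100.00 + (+88) = 188.00 mireds.
T_out = 10⁶/188.00 = 5319.1 K → 5300 K.

5300 K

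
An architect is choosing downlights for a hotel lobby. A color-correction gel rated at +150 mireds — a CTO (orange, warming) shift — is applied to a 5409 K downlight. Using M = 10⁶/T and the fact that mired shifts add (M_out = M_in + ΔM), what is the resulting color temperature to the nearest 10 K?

2990 K

M_in = 10⁶/5409 = 184.88 mireds.
M_out = 184.88 + (+150) = 334.88 mireds.
T_out = 10⁶/334.88 = 2986.2 K → 2990 K.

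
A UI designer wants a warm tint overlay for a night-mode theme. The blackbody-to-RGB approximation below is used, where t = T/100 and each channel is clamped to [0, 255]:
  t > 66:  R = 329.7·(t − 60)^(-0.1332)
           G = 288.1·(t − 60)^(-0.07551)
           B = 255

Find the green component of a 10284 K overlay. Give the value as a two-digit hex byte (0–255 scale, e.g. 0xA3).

t = 10284/100 = 102.84; the t > 66 branch applies.
G = 288.1·(102.84 − 60)^(-0.07551) = 288.1·42.84^(-0.07551) = 288.1·0.75297 = 216.931.
Rounded: 217; in hex, 0xD9.

0xD9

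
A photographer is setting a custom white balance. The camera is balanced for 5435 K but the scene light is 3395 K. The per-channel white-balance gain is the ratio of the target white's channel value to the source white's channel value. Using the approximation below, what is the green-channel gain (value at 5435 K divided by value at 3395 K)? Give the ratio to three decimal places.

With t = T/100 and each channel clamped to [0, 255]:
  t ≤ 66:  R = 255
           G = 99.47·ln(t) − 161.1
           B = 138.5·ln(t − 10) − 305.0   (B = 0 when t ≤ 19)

1.247

At 3395 K (t = 33.95):
  G = 99.47·ln 33.95 − 161.1 = 99.47·3.5249 − 161.1 = 189.521.
At 5435 K (t = 54.35):
  G = 99.47·ln 54.35 − 161.1 = 99.47·3.9954 − 161.1 = 236.327.
Gain = 236.327 / 189.521 = 1.2470 → 1.247.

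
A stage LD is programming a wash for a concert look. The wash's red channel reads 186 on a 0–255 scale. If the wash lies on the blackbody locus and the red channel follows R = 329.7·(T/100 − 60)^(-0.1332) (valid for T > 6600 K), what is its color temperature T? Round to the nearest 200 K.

13400 K

(t − 60)^(-0.1332) = 186/329.7 = 0.56415.
t − 60 = 0.56415^(1/-0.1332) = 0.56415^(-7.508) = 73.521, so t = 133.521.
T = 100·t = 13352 K → 13400 K to the nearest 200 K.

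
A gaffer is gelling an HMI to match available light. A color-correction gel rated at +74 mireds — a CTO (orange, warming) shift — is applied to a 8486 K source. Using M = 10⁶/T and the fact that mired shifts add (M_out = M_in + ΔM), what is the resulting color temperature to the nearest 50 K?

M_in = 10⁶/8486 = 117.84 mireds.
M_out = 117.84 + (+74) = 191.84 mireds.
T_out = 10⁶/191.84 = 5212.6 K → 5200 K.

5200 K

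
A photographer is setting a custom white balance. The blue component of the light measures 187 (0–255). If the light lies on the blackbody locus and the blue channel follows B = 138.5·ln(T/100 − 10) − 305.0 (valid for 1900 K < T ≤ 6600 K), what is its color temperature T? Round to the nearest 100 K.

4500 K

ln(t − 10) = (187 + 305.0) / 138.5 = 3.5523.
t − 10 = e^3.5523 = 34.895, so t = 44.895.
T = 100·t = 4490 K → 4500 K to the nearest 100 K.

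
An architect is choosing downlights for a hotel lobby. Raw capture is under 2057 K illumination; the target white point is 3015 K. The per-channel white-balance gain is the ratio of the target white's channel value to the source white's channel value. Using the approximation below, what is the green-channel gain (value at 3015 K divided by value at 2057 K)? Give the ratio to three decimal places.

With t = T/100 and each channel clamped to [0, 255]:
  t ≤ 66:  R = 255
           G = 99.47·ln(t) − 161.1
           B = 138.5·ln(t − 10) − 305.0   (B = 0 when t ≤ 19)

At 2057 K (t = 20.57):
  G = 99.47·ln 20.57 − 161.1 = 99.47·3.0238 − 161.1 = 139.681.
At 3015 K (t = 30.15):
  G = 99.47·ln 30.15 − 161.1 = 99.47·3.4062 − 161.1 = 177.713.
Gain = 177.713 / 139.681 = 1.2723 → 1.272.

1.272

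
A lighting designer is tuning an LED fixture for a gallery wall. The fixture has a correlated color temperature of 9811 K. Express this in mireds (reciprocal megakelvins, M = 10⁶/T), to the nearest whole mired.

102 mireds

M = 10⁶ / 9811 = 101.926 → 102 mireds.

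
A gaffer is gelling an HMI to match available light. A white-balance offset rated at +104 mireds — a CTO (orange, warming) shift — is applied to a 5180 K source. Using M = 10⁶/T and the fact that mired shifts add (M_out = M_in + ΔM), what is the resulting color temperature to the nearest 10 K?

M_in = 10⁶/5180 = 193.05 mireds.
M_out = 193.05 + (+104) = 297.05 mireds.
T_out = 10⁶/297.05 = 3366.4 K → 3370 K.

3370 K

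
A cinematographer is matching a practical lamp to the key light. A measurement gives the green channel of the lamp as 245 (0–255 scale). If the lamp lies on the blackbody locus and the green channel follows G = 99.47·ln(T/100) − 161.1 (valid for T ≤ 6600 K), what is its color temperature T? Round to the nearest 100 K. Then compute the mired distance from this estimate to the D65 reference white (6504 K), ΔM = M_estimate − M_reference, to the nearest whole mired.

+16 mireds

ln t = (245 + 161.1) / 99.47 = 4.0826.
t = e^4.0826 = 59.302.
T = 100·t = 5930 K → 5900 K to the nearest 100 K.
M_estimate = 10⁶/5900 = 169.49; M_reference = 10⁶/6504 = 153.75.
ΔM = 169.49 − 153.75 = 15.74 → +16 mireds.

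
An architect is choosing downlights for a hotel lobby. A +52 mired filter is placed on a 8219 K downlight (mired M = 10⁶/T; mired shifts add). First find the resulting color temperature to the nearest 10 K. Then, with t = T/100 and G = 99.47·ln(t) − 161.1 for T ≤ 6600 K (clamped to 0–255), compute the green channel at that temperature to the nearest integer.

242

M_in = 10⁶/8219 = 121.67; M_out = 121.67 + (+52) = 173.67.
T_out = 10⁶/173.67 = 5758.1 K → 5760 K; t = 57.6.
G = 99.47·ln 57.6 − 161.1 = 99.47·4.0535 − 161.1 = 242.104.
Rounded: 242.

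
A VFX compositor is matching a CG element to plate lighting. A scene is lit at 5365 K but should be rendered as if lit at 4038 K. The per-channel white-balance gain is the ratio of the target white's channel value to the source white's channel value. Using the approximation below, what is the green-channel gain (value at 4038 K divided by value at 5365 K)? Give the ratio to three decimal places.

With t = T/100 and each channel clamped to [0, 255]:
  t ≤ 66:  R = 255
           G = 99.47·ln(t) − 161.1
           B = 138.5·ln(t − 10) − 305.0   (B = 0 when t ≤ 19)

0.880

At 5365 K (t = 53.65):
  G = 99.47·ln 53.65 − 161.1 = 99.47·3.9825 − 161.1 = 235.037.
At 4038 K (t = 40.38):
  G = 99.47·ln 40.38 − 161.1 = 99.47·3.6983 − 161.1 = 206.773.
Gain = 206.773 / 235.037 = 0.8797 → 0.880.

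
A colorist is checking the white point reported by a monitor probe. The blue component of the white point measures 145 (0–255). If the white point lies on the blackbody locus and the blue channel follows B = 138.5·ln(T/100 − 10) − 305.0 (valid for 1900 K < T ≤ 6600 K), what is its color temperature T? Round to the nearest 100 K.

ln(t − 10) = (145 + 305.0) / 138.5 = 3.2491.
t − 10 = e^3.2491 = 25.767, so t = 35.767.
T = 100·t = 3577 K → 3600 K to the nearest 100 K.

3600 K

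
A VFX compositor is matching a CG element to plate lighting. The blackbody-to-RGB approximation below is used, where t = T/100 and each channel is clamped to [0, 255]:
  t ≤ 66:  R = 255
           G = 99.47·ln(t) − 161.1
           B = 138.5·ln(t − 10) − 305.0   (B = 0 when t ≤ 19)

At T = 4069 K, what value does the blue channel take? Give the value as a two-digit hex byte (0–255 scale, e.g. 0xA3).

0xA9

t = 4069/100 = 40.69; the t ≤ 66 branch applies.
B = 138.5·ln(40.69 − 10) − 305.0 = 138.5·ln 30.69 − 305.0 = 138.5·3.4239 − 305.0 = 169.215.
Rounded: 169; in hex, 0xA9.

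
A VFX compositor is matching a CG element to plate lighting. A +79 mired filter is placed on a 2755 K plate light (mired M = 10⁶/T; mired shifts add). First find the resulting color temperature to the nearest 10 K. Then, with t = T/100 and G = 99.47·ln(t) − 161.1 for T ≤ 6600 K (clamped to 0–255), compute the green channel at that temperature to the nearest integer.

149

M_in = 10⁶/2755 = 362.98; M_out = 362.98 + (+79) = 441.98.
T_out = 10⁶/441.98 = 2262.6 K → 2260 K; t = 22.6.
G = 99.47·ln 22.6 − 161.1 = 99.47·3.1179 − 161.1 = 149.042.
Rounded: 149.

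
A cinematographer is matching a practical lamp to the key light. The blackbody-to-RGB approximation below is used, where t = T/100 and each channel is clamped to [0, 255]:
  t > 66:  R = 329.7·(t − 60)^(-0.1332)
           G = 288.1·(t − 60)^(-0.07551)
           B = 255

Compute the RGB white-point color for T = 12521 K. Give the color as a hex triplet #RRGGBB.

t = 12521/100 = 125.21; the t > 66 branch applies.
R = 329.7·(125.21 − 60)^(-0.1332) = 329.7·65.21^(-0.1332) = 329.7·0.57324 = 188.996.
G = 288.1·(125.21 − 60)^(-0.07551) = 288.1·65.21^(-0.07551) = 288.1·0.72946 = 210.157.
B = 255 by definition for t > 66.
Rounded: (189, 210, 255).
In hex: #BDD2FF.

#BDD2FF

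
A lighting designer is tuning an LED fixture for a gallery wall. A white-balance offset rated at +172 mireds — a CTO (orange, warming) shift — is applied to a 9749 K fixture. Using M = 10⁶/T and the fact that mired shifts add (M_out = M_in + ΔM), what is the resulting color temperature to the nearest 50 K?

3650 K

M_in = 10⁶/9749 = 102.57 mireds.
M_out = 102.57 + (+172) = 274.57 mireds.
T_out = 10⁶/274.57 = 3642.0 K → 3650 K.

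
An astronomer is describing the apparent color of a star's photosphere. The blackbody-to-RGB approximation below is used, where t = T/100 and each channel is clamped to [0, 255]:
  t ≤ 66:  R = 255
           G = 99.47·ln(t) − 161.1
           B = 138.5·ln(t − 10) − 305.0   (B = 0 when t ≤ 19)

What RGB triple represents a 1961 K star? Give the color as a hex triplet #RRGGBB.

t = 1961/100 = 19.61; the t ≤ 66 branch applies.
R = 255 by definition for t ≤ 66.
G = 99.47·ln 19.61 − 161.1 = 99.47·2.9760 − 161.1 = 134.927.
B = 138.5·ln(19.61 − 10) − 305.0 = 138.5·ln 9.61 − 305.0 = 138.5·2.2628 − 305.0 = 8.398.
Rounded: (255, 135, 8).
In hex: #FF8708.

#FF8708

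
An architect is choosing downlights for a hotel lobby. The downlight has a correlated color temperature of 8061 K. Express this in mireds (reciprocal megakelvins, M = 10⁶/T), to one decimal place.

M = 10⁶ / 8061 = 124.054 → 124.1 mireds.

124.1 mireds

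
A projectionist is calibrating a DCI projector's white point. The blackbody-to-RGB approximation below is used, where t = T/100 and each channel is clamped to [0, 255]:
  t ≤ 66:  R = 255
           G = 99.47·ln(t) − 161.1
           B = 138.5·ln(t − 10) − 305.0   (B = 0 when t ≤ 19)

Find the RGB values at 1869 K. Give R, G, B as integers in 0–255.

t = 1869/100 = 18.69; the t ≤ 66 branch applies.
R = 255 by definition for t ≤ 66.
G = 99.47·ln 18.69 − 161.1 = 99.47·2.9280 − 161.1 = 130.147.
t = 18.69 ≤ 19, so B = 0.
Rounded: (255, 130, 0).

R=255, G=130, B=0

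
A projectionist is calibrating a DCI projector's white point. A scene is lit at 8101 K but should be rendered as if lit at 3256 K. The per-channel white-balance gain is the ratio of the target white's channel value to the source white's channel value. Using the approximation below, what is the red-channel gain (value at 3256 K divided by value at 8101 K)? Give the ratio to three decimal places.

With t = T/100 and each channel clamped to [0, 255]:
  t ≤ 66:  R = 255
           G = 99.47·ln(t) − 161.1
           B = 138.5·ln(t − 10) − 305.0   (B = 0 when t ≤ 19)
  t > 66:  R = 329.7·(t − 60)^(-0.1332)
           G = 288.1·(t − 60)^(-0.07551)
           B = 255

1.160

At 8101 K (t = 81.01):
  R = 329.7·(81.01 − 60)^(-0.1332) = 329.7·21.01^(-0.1332) = 329.7·0.66658 = 219.772.
At 3256 K (t = 32.56):
  R = 255 by definition for t ≤ 66.
Gain = 255.000 / 219.772 = 1.1603 → 1.160.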